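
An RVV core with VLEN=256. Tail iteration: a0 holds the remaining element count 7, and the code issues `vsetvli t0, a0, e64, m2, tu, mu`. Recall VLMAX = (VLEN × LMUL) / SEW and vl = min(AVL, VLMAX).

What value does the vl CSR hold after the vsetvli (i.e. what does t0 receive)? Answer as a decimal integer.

vl = 7

lanes per group: 256·2/64 = 8
vl ← min(7, 8) = 7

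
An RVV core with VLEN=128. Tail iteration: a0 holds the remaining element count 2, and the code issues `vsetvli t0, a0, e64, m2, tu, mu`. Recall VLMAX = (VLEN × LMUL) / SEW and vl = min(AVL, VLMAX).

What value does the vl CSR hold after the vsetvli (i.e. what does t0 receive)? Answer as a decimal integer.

lanes per group: 128·2/64 = 4
AVL=2 ≤ VLMAX=4, so vl = 2

vl = 2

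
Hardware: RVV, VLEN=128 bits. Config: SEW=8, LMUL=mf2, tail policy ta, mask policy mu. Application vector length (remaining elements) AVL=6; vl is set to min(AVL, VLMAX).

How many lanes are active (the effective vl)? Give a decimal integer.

vl = 6

VLMAX = VLEN×LMUL/SEW = 128×1/2/8 = 8
vl ← min(6, 8) = 6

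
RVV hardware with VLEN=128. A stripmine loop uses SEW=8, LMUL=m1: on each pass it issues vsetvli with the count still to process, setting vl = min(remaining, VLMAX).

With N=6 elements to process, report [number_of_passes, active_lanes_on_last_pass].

lanes per group: 128·1/8 = 16
N=6: ⌈6/16⌉ = 1 iters; last vl = 6 − 0×16 = 6

[iterations, last_vl] = [1, 6]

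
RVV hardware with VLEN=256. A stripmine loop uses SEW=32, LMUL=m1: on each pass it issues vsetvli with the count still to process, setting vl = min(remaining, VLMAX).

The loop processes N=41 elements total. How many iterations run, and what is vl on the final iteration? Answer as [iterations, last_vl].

VLMAX = VLEN×LMUL/SEW = 256×1/32 = 8
N=41: ⌈41/8⌉ = 6 iters; last vl = 41 − 5×8 = 1

[iterations, last_vl] = [6, 1]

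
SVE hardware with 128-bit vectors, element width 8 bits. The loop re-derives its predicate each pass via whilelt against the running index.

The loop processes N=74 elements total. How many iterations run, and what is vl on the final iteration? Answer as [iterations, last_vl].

register lanes = 128/8 = 16
iterations = ceil(74/16) = 5; final-pass vl = 10

[iterations, last_vl] = [5, 10]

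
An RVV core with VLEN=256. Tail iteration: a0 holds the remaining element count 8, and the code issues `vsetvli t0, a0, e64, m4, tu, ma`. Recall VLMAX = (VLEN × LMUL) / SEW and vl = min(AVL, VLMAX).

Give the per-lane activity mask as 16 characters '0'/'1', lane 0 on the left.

lanes per group: 256·4/64 = 16
vl = min(AVL, VLMAX) = min(8, 16) = 8
bits (lane 0 leftmost): 1111111100000000

predicate = 1111111100000000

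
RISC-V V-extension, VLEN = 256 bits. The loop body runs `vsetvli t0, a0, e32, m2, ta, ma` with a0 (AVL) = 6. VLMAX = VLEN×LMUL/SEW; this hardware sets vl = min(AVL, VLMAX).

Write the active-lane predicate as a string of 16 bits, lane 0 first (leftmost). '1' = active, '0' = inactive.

predicate = 1111110000000000

lanes per group: 256·2/32 = 16
vl ← min(6, 16) = 6
bits (lane 0 leftmost): 1111110000000000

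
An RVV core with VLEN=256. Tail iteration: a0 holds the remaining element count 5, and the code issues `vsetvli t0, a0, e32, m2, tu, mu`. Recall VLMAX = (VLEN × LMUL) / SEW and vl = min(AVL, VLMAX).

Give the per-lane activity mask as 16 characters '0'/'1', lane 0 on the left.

predicate = 1111100000000000

VLMAX = (256 × 2) / 32 = 16 lanes
vl = min(AVL, VLMAX) = min(5, 16) = 5
bits (lane 0 leftmost): 1111100000000000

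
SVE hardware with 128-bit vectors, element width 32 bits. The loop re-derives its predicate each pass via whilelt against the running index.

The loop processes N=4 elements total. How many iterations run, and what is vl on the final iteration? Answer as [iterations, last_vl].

lane count: 128 div 32 = 4
N=4: ⌈4/4⌉ = 1 iters; last vl = 4 − 0×4 = 4

[iterations, last_vl] = [1, 4]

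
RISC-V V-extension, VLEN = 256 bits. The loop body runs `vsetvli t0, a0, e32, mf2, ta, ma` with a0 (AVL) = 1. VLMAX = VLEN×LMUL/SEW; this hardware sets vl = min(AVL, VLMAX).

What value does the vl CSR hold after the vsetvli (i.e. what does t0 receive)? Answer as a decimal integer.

vl = 1

VLMAX = (256 × 1/2) / 32 = 4 lanes
vl = min(AVL, VLMAX) = min(1, 4) = 1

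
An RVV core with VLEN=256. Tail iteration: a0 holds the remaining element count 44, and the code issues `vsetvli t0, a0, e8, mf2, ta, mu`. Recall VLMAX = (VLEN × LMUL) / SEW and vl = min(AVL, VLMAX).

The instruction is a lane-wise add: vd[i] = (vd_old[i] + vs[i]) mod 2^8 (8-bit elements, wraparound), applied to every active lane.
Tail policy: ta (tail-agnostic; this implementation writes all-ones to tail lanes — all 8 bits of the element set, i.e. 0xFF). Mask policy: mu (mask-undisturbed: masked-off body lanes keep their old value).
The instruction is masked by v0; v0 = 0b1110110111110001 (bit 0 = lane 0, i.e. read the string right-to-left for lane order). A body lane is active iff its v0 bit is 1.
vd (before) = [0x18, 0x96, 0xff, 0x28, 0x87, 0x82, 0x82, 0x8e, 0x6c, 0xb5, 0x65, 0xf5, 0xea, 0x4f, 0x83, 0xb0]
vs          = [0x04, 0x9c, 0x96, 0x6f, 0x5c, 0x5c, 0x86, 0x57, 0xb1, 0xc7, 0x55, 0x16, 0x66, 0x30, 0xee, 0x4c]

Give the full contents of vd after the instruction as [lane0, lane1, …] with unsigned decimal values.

VLMAX = VLEN×LMUL/SEW = 256×1/2/8 = 16
vl = min(AVL, VLMAX) = min(44, 16) = 16
[0] add(0x18,0x04) = 0x1c
[1] mask-off/keep = 0x96
[2] mask-off/keep = 0xff
[3] mask-off/keep = 0x28
[4] add(0x87,0x5c) = 0xe3
[5] add(0x82,0x5c) = 0xde
[6] add(0x82,0x86) = 0x08
[7] add(0x8e,0x57) = 0xe5
[8] add(0x6c,0xb1) = 0x1d
[9] mask-off/keep = 0xb5
[10] add(0x65,0x55) = 0xba
[11] add(0xf5,0x16) = 0x0b
[12] mask-off/keep = 0xea
[13] add(0x4f,0x30) = 0x7f
[14] add(0x83,0xee) = 0x71
[15] add(0xb0,0x4c) = 0xfc

vd = [28, 150, 255, 40, 227, 222, 8, 229, 29, 181, 186, 11, 234, 127, 113, 252]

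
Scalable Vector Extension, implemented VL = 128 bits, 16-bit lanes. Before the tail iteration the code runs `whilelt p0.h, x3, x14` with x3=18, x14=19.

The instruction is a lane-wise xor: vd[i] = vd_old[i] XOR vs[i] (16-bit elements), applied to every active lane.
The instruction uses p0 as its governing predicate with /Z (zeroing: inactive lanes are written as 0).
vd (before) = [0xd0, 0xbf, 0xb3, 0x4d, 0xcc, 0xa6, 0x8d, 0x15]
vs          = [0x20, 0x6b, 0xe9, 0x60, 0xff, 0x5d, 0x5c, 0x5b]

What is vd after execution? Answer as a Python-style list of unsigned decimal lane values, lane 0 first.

128-bit reg / 16-bit elem → 8 lanes
whilelt: lane j active iff 18+j < 19 → j < 1 → 1 active
  i=0: xor(0xd0,0x20) → 240
  i=1: tail/zero → 0
  i=2: tail/zero → 0
  i=3: tail/zero → 0
  i=4: tail/zero → 0
  i=5: tail/zero → 0
  i=6: tail/zero → 0
  i=7: tail/zero → 0

vd = [240, 0, 0, 0, 0, 0, 0, 0]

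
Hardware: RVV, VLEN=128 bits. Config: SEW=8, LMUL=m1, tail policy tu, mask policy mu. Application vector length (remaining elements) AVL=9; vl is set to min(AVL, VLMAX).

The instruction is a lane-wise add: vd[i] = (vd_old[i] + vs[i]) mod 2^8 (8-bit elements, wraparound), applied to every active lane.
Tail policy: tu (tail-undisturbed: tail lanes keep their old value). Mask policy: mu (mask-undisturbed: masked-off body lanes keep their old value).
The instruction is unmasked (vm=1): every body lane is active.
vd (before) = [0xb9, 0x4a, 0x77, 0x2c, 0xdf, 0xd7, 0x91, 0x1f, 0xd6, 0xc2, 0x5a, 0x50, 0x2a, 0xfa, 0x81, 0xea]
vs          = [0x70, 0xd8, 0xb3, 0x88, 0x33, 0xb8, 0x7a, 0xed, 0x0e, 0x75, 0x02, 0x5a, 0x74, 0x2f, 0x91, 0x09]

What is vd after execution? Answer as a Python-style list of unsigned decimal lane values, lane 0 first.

VLMAX = VLEN×LMUL/SEW = 128×1/8 = 16
AVL=9 ≤ VLMAX=16, so vl = 9
[0] add(0xb9,0x70) = 0x29
[1] add(0x4a,0xd8) = 0x22
[2] add(0x77,0xb3) = 0x2a
[3] add(0x2c,0x88) = 0xb4
[4] add(0xdf,0x33) = 0x12
[5] add(0xd7,0xb8) = 0x8f
[6] add(0x91,0x7a) = 0x0b
[7] add(0x1f,0xed) = 0x0c
[8] add(0xd6,0x0e) = 0xe4
[9] tail/keep = 0xc2
[10] tail/keep = 0x5a
[11] tail/keep = 0x50
[12] tail/keep = 0x2a
[13] tail/keep = 0xfa
[14] tail/keep = 0x81
[15] tail/keep = 0xea

vd = [41, 34, 42, 180, 18, 143, 11, 12, 228, 194, 90, 80, 42, 250, 129, 234]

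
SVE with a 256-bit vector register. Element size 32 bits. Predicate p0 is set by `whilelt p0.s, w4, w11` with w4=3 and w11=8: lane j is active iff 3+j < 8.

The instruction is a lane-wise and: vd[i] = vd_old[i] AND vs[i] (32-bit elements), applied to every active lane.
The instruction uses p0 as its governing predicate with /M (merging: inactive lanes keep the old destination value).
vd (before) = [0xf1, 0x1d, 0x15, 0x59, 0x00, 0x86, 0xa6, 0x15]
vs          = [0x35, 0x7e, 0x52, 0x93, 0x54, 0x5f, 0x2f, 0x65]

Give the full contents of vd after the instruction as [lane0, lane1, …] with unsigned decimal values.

register lanes = 256/32 = 8
whilelt: lane j active iff 3+j < 8 → j < 5 → 5 active
[0] and(0xf1,0x35) = 0x31
[1] and(0x1d,0x7e) = 0x1c
[2] and(0x15,0x52) = 0x10
[3] and(0x59,0x93) = 0x11
[4] and(0x00,0x54) = 0x00
[5] tail/keep = 0x86
[6] tail/keep = 0xa6
[7] tail/keep = 0x15

vd = [49, 28, 16, 17, 0, 134, 166, 21]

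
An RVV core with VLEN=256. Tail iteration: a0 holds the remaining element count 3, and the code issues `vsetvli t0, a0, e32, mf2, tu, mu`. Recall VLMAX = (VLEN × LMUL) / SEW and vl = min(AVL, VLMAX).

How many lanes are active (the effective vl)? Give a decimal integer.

lanes per group: 256·1/2/32 = 4
vl ← min(3, 4) = 3

vl = 3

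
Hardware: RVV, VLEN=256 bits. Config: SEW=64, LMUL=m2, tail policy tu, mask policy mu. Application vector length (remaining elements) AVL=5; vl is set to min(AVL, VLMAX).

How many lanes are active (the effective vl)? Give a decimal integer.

lanes per group: 256·2/64 = 8
vl = min(AVL, VLMAX) = min(5, 8) = 5

vl = 5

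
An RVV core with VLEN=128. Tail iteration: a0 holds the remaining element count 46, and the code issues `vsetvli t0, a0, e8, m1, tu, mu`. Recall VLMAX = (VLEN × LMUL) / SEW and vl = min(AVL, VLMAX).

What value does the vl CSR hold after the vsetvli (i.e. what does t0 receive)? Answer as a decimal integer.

VLMAX = (128 × 1) / 8 = 16 lanes
AVL=46 > VLMAX=16, so vl = 16

vl = 16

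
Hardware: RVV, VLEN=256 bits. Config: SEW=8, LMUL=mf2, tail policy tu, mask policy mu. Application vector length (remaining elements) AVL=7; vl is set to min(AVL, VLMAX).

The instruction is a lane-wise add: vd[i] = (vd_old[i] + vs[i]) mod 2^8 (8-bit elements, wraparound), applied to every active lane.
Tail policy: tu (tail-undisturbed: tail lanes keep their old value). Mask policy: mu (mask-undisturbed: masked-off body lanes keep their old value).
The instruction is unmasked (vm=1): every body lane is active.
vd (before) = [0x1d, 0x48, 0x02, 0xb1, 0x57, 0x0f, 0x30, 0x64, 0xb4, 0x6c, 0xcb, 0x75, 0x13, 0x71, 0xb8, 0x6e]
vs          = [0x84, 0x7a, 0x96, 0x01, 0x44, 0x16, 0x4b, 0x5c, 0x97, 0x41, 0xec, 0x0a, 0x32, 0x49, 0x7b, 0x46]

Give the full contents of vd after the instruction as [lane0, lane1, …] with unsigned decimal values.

VLMAX = VLEN×LMUL/SEW = 256×1/2/8 = 16
vl ← min(7, 16) = 7
lane  0: add(0x1d,0x84) ⇒ 0xa1
lane  1: add(0x48,0x7a) ⇒ 0xc2
lane  2: add(0x02,0x96) ⇒ 0x98
lane  3: add(0xb1,0x01) ⇒ 0xb2
lane  4: add(0x57,0x44) ⇒ 0x9b
lane  5: add(0x0f,0x16) ⇒ 0x25
lane  6: add(0x30,0x4b) ⇒ 0x7b
lane  7: tail/keep ⇒ 0x64
lane  8: tail/keep ⇒ 0xb4
lane  9: tail/keep ⇒ 0x6c
lane 10: tail/keep ⇒ 0xcb
lane 11: tail/keep ⇒ 0x75
lane 12: tail/keep ⇒ 0x13
lane 13: tail/keep ⇒ 0x71
lane 14: tail/keep ⇒ 0xb8
lane 15: tail/keep ⇒ 0x6e

vd = [161, 194, 152, 178, 155, 37, 123, 100, 180, 108, 203, 117, 19, 113, 184, 110]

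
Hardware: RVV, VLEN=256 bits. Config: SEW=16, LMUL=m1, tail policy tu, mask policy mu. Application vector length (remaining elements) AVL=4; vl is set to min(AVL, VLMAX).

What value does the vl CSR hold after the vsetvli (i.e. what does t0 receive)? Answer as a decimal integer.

VLMAX = VLEN×LMUL/SEW = 256×1/16 = 16
vl ← min(4, 16) = 4

vl = 4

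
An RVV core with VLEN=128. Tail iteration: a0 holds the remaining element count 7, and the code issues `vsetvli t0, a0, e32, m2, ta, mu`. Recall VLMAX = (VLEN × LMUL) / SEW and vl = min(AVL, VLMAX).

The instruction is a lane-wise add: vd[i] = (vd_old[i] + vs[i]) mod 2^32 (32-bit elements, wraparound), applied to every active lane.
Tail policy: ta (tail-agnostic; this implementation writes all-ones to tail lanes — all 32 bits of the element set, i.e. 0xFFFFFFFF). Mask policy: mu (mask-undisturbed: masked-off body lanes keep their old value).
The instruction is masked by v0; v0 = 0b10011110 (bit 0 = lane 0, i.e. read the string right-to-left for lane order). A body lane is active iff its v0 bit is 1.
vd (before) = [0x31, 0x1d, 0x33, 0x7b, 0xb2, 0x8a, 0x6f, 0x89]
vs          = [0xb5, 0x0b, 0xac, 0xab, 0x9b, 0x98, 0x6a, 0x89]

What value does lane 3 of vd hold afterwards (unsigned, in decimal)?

lanes per group: 128·2/32 = 8
vl ← min(7, 8) = 7
[0] mask-off/keep = 0x31
[1] add(0x1d,0x0b) = 0x28
[2] add(0x33,0xac) = 0xdf
[3] add(0x7b,0xab) = 0x126
[4] add(0xb2,0x9b) = 0x14d
[5] mask-off/keep = 0x8a
[6] mask-off/keep = 0x6f
[7] tail/ones = 0xffffffff

vd[3] = 294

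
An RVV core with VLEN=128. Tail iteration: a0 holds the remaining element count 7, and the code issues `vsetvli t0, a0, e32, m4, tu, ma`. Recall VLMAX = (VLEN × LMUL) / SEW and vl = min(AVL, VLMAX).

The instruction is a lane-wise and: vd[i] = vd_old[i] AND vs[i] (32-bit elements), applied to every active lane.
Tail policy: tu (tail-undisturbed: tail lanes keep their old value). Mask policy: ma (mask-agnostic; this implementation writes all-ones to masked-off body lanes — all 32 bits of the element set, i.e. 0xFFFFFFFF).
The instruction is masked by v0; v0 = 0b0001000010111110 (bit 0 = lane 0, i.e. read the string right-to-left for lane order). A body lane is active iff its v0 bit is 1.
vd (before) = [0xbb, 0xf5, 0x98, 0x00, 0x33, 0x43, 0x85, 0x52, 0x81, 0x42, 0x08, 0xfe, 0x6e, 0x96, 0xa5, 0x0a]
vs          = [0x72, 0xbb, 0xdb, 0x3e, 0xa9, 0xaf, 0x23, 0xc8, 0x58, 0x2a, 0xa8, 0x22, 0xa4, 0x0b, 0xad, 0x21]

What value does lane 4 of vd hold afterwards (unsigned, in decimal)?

VLMAX = VLEN×LMUL/SEW = 128×4/32 = 16
AVL=7 ≤ VLMAX=16, so vl = 7
vd[0] mask-off/ones -> 0xffffffff
vd[1] and(0xf5,0xbb) -> 0xb1
vd[2] and(0x98,0xdb) -> 0x98
vd[3] and(0x00,0x3e) -> 0x00
vd[4] and(0x33,0xa9) -> 0x21
vd[5] and(0x43,0xaf) -> 0x03
vd[6] mask-off/ones -> 0xffffffff
vd[7] tail/keep -> 0x52
vd[8] tail/keep -> 0x81
vd[9] tail/keep -> 0x42
vd[10] tail/keep -> 0x08
vd[11] tail/keep -> 0xfe
vd[12] tail/keep -> 0x6e
vd[13] tail/keep -> 0x96
vd[14] tail/keep -> 0xa5
vd[15] tail/keep -> 0x0a

vd[4] = 33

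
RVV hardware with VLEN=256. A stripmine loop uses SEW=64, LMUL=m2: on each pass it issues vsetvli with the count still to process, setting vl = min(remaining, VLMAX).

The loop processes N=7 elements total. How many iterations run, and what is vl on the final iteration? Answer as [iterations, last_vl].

[iterations, last_vl] = [1, 7]

VLMAX = VLEN×LMUL/SEW = 256×2/64 = 8
7 elements at 8/iter → 1 passes, remainder 7 on the last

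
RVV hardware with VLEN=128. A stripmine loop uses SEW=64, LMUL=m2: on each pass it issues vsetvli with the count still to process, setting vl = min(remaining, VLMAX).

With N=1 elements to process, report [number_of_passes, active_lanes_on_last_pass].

lanes per group: 128·2/64 = 4
1 elements at 4/iter → 1 passes, remainder 1 on the last

[iterations, last_vl] = [1, 1]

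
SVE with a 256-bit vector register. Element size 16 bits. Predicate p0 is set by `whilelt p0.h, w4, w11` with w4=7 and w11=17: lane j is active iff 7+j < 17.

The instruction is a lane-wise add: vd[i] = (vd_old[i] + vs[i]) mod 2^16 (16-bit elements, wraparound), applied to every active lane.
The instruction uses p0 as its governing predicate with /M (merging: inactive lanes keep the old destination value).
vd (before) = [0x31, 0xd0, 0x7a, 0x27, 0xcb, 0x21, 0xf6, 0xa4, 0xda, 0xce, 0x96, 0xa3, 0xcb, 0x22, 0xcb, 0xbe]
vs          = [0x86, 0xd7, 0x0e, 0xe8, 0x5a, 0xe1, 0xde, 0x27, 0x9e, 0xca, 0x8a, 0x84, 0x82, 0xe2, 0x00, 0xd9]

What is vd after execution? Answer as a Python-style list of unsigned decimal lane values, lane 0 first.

register lanes = 256/16 = 16
p0[j] = (7+j < 17); true for j=0..9 → 10 lanes set
vd[0] add(0x31,0x86) -> 0xb7
vd[1] add(0xd0,0xd7) -> 0x1a7
vd[2] add(0x7a,0x0e) -> 0x88
vd[3] add(0x27,0xe8) -> 0x10f
vd[4] add(0xcb,0x5a) -> 0x125
vd[5] add(0x21,0xe1) -> 0x102
vd[6] add(0xf6,0xde) -> 0x1d4
vd[7] add(0xa4,0x27) -> 0xcb
vd[8] add(0xda,0x9e) -> 0x178
vd[9] add(0xce,0xca) -> 0x198
vd[10] tail/keep -> 0x96
vd[11] tail/keep -> 0xa3
vd[12] tail/keep -> 0xcb
vd[13] tail/keep -> 0x22
vd[14] tail/keep -> 0xcb
vd[15] tail/keep -> 0xbe

vd = [183, 423, 136, 271, 293, 258, 468, 203, 376, 408, 150, 163, 203, 34, 203, 190]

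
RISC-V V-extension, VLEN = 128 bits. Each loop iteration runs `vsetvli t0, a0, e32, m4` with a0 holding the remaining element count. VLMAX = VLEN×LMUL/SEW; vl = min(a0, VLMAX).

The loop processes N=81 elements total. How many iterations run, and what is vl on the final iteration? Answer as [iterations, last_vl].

[iterations, last_vl] = [6, 1]

VLMAX = (128 × 4) / 32 = 16 lanes
iterations = ceil(81/16) = 6; final-pass vl = 1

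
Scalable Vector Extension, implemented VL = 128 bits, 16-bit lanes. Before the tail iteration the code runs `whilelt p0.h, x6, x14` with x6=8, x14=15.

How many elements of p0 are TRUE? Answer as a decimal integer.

128-bit reg / 16-bit elem → 8 lanes
whilelt: lane j active iff 8+j < 15 → j < 7 → 7 active

vl = 7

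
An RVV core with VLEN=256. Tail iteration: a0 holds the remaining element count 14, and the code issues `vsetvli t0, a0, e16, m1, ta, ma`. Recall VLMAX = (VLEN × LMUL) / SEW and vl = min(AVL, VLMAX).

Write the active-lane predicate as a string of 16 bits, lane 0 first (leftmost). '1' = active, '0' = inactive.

predicate = 1111111111111100

lanes per group: 256·1/16 = 16
vl ← min(14, 16) = 14
bits (lane 0 leftmost): 1111111111111100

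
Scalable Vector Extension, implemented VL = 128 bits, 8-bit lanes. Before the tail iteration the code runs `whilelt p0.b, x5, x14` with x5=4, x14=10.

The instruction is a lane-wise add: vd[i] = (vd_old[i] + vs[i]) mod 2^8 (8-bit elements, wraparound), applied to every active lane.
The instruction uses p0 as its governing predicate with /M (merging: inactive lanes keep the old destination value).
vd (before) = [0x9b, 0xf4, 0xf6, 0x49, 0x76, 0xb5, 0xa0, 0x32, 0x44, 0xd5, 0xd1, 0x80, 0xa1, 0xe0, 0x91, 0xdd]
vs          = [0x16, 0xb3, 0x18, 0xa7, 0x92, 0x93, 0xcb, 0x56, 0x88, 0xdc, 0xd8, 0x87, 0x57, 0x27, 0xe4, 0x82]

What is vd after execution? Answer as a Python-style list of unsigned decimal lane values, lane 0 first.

128-bit reg / 8-bit elem → 16 lanes
p0[j] = (4+j < 10); true for j=0..5 → 6 lanes set
[0] add(0x9b,0x16) = 0xb1
[1] add(0xf4,0xb3) = 0xa7
[2] add(0xf6,0x18) = 0x0e
[3] add(0x49,0xa7) = 0xf0
[4] add(0x76,0x92) = 0x08
[5] add(0xb5,0x93) = 0x48
[6] tail/keep = 0xa0
[7] tail/keep = 0x32
[8] tail/keep = 0x44
[9] tail/keep = 0xd5
[10] tail/keep = 0xd1
[11] tail/keep = 0x80
[12] tail/keep = 0xa1
[13] tail/keep = 0xe0
[14] tail/keep = 0x91
[15] tail/keep = 0xdd

vd = [177, 167, 14, 240, 8, 72, 160, 50, 68, 213, 209, 128, 161, 224, 145, 221]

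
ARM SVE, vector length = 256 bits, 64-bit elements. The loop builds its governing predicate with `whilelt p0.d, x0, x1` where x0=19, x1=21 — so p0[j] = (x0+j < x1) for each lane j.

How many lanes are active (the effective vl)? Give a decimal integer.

register lanes = 256/64 = 4
p0[j] = (19+j < 21); true for j=0..1 → 2 lanes set

vl = 2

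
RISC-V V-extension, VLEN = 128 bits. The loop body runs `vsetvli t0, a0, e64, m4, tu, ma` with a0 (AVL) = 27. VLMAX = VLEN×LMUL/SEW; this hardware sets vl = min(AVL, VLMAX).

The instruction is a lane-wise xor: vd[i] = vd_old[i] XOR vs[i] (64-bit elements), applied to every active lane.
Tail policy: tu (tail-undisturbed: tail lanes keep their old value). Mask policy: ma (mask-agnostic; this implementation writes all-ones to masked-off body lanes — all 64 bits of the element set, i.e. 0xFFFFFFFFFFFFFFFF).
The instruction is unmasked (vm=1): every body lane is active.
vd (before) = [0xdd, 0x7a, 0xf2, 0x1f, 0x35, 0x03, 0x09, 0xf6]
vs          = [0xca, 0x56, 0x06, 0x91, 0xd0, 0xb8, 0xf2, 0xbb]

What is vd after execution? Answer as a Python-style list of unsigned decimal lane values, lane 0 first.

vd = [23, 44, 244, 142, 229, 187, 251, 77]

lanes per group: 128·4/64 = 8
AVL=27 > VLMAX=8, so vl = 8
lane  0: xor(0xdd,0xca) ⇒ 0x17
lane  1: xor(0x7a,0x56) ⇒ 0x2c
lane  2: xor(0xf2,0x06) ⇒ 0xf4
lane  3: xor(0x1f,0x91) ⇒ 0x8e
lane  4: xor(0x35,0xd0) ⇒ 0xe5
lane  5: xor(0x03,0xb8) ⇒ 0xbb
lane  6: xor(0x09,0xf2) ⇒ 0xfb
lane  7: xor(0xf6,0xbb) ⇒ 0x4d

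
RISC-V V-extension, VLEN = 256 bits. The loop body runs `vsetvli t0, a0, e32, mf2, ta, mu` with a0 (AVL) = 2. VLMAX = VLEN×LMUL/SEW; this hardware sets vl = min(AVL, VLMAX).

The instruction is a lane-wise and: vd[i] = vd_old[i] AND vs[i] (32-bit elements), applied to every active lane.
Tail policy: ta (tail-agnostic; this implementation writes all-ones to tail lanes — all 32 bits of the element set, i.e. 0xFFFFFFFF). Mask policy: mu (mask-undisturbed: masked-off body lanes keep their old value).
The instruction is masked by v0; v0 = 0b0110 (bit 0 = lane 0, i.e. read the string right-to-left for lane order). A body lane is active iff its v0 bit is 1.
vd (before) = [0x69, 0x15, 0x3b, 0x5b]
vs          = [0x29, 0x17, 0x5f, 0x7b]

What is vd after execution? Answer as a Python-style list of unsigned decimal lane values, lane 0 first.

lanes per group: 256·1/2/32 = 4
AVL=2 ≤ VLMAX=4, so vl = 2
[0] mask-off/keep = 0x69
[1] and(0x15,0x17) = 0x15
[2] tail/ones = 0xffffffff
[3] tail/ones = 0xffffffff

vd = [105, 21, 4294967295, 4294967295]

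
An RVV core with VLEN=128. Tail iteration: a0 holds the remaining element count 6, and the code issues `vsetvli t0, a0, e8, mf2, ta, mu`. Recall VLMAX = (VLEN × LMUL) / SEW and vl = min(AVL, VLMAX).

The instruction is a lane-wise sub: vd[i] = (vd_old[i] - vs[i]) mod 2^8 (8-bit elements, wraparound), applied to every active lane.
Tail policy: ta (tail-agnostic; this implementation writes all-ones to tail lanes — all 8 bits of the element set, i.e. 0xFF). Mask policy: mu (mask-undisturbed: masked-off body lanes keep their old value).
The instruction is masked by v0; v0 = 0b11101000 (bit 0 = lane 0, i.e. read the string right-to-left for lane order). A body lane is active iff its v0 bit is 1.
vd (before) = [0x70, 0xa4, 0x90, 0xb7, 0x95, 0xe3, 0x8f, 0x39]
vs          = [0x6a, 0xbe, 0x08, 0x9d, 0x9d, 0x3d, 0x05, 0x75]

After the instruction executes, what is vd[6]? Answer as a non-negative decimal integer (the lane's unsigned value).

lanes per group: 128·1/2/8 = 8
vl ← min(6, 8) = 6
lane  0: mask-off/keep ⇒ 0x70
lane  1: mask-off/keep ⇒ 0xa4
lane  2: mask-off/keep ⇒ 0x90
lane  3: sub(0xb7,0x9d) ⇒ 0x1a
lane  4: mask-off/keep ⇒ 0x95
lane  5: sub(0xe3,0x3d) ⇒ 0xa6
lane  6: tail/ones ⇒ 0xff
lane  7: tail/ones ⇒ 0xff

vd[6] = 255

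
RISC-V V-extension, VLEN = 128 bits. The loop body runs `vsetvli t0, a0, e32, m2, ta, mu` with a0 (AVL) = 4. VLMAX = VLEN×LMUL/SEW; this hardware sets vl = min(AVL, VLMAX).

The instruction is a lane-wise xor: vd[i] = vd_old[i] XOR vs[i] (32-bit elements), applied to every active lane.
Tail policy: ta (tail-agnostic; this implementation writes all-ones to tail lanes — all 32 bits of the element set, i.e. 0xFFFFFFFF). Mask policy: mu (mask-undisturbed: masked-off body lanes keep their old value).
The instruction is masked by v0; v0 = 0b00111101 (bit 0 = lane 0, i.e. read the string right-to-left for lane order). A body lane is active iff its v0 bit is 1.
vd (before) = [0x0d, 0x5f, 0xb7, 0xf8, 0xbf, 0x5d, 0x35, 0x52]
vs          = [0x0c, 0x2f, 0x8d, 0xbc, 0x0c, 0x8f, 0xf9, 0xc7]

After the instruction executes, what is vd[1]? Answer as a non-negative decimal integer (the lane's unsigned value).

vd[1] = 95

lanes per group: 128·2/32 = 8
AVL=4 ≤ VLMAX=8, so vl = 4
vd[0] xor(0x0d,0x0c) -> 0x01
vd[1] mask-off/keep -> 0x5f
vd[2] xor(0xb7,0x8d) -> 0x3a
vd[3] xor(0xf8,0xbc) -> 0x44
vd[4] tail/ones -> 0xffffffff
vd[5] tail/ones -> 0xffffffff
vd[6] tail/ones -> 0xffffffff
vd[7] tail/ones -> 0xffffffff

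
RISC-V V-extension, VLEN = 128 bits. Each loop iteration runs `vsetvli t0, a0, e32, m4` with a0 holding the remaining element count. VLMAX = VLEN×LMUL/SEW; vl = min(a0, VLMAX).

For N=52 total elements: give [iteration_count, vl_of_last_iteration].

VLMAX = VLEN×LMUL/SEW = 128×4/32 = 16
iterations = ceil(52/16) = 4; final-pass vl = 4

[iterations, last_vl] = [4, 4]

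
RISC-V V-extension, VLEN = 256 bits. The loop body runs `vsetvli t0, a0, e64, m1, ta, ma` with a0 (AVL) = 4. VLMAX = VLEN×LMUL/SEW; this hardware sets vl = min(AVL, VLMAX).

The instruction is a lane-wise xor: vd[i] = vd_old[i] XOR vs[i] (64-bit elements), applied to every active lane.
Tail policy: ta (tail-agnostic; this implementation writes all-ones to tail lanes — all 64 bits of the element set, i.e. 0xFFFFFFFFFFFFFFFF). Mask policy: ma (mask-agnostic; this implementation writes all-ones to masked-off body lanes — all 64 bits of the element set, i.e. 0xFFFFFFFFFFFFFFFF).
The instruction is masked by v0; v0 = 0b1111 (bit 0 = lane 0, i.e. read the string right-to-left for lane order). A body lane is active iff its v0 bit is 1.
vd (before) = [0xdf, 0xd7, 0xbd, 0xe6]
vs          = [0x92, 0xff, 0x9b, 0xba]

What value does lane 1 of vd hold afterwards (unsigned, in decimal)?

vd[1] = 40

VLMAX = (256 × 1) / 64 = 4 lanes
AVL=4 ≤ VLMAX=4, so vl = 4
[0] xor(0xdf,0x92) = 0x4d
[1] xor(0xd7,0xff) = 0x28
[2] xor(0xbd,0x9b) = 0x26
[3] xor(0xe6,0xba) = 0x5c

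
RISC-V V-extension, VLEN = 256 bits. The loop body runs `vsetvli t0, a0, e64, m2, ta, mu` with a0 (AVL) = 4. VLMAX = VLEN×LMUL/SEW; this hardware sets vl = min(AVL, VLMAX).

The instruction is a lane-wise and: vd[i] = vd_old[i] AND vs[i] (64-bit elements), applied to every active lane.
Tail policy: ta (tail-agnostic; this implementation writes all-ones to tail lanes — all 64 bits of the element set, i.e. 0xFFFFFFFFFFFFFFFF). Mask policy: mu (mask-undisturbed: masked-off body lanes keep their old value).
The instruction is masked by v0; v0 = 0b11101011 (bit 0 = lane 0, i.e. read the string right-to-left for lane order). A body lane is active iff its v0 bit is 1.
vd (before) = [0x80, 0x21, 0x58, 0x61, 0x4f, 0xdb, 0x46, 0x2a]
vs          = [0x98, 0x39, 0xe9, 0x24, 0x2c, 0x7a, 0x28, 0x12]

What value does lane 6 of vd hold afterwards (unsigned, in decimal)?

vd[6] = 18446744073709551615

VLMAX = (256 × 2) / 64 = 8 lanes
vl ← min(4, 8) = 4
lane  0: and(0x80,0x98) ⇒ 0x80
lane  1: and(0x21,0x39) ⇒ 0x21
lane  2: mask-off/keep ⇒ 0x58
lane  3: and(0x61,0x24) ⇒ 0x20
lane  4: tail/ones ⇒ 0xffffffffffffffff
lane  5: tail/ones ⇒ 0xffffffffffffffff
lane  6: tail/ones ⇒ 0xffffffffffffffff
lane  7: tail/ones ⇒ 0xffffffffffffffff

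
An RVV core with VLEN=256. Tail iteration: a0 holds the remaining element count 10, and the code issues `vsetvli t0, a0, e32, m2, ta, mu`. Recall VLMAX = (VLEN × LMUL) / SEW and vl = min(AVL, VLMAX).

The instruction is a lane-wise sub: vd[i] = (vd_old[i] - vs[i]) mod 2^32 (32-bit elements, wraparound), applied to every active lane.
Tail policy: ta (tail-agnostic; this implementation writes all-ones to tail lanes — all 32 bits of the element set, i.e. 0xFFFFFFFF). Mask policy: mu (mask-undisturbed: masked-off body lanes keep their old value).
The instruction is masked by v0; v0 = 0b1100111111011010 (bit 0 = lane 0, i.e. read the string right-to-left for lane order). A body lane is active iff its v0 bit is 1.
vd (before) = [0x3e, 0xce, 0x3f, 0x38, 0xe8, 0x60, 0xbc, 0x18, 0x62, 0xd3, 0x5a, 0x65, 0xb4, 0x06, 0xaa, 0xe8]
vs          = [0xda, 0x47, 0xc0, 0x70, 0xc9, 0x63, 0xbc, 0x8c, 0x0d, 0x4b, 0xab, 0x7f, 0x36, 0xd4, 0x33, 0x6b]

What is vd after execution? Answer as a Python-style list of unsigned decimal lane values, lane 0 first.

lanes per group: 256·2/32 = 16
vl ← min(10, 16) = 10
vd[0] mask-off/keep -> 0x3e
vd[1] sub(0xce,0x47) -> 0x87
vd[2] mask-off/keep -> 0x3f
vd[3] sub(0x38,0x70) -> 0xffffffc8
vd[4] sub(0xe8,0xc9) -> 0x1f
vd[5] mask-off/keep -> 0x60
vd[6] sub(0xbc,0xbc) -> 0x00
vd[7] sub(0x18,0x8c) -> 0xffffff8c
vd[8] sub(0x62,0x0d) -> 0x55
vd[9] sub(0xd3,0x4b) -> 0x88
vd[10] tail/ones -> 0xffffffff
vd[11] tail/ones -> 0xffffffff
vd[12] tail/ones -> 0xffffffff
vd[13] tail/ones -> 0xffffffff
vd[14] tail/ones -> 0xffffffff
vd[15] tail/ones -> 0xffffffff

vd = [62, 135, 63, 4294967240, 31, 96, 0, 4294967180, 85, 136, 4294967295, 4294967295, 4294967295, 4294967295, 4294967295, 4294967295]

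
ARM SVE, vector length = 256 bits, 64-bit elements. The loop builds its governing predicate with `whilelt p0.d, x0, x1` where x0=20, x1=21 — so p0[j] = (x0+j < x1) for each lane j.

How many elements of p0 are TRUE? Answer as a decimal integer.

256-bit reg / 64-bit elem → 4 lanes
p0[j] = (20+j < 21); true for j=0..0 → 1 lanes set

vl = 1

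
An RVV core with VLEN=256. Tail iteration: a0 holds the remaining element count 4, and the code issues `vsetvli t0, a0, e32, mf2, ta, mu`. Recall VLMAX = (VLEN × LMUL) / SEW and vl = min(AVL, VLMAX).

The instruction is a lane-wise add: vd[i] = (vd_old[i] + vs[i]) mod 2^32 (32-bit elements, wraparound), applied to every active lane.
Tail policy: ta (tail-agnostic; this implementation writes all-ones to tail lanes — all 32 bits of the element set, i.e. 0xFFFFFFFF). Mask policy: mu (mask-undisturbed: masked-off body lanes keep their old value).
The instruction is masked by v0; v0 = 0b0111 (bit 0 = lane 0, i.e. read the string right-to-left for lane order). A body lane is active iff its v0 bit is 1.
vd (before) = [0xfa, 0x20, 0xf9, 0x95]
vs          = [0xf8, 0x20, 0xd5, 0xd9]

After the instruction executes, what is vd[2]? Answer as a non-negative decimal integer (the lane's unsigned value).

lanes per group: 256·1/2/32 = 4
vl = min(AVL, VLMAX) = min(4, 4) = 4
  i=0: add(0xfa,0xf8) → 498
  i=1: add(0x20,0x20) → 64
  i=2: add(0xf9,0xd5) → 462
  i=3: mask-off/keep → 149

vd[2] = 462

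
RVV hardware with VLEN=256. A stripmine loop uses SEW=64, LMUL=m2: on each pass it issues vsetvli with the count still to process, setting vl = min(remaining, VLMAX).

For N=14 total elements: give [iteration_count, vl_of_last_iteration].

[iterations, last_vl] = [2, 6]

lanes per group: 256·2/64 = 8
iterations = ceil(14/8) = 2; final-pass vl = 6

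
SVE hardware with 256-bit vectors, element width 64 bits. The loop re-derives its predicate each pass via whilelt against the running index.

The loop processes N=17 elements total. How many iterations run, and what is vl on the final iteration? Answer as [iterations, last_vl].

[iterations, last_vl] = [5, 1]

register lanes = 256/64 = 4
iterations = ceil(17/4) = 5; final-pass vl = 1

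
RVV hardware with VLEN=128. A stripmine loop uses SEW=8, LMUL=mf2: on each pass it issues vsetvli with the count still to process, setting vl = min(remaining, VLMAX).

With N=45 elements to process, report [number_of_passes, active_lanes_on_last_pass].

lanes per group: 128·1/2/8 = 8
iterations = ceil(45/8) = 6; final-pass vl = 5

[iterations, last_vl] = [6, 5]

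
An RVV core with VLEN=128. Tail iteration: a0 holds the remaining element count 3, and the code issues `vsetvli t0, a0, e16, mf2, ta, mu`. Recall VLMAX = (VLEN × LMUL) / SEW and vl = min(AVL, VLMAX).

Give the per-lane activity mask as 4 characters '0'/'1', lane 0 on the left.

predicate = 1110

VLMAX = (128 × 1/2) / 16 = 4 lanes
AVL=3 ≤ VLMAX=4, so vl = 3
bits (lane 0 leftmost): 1110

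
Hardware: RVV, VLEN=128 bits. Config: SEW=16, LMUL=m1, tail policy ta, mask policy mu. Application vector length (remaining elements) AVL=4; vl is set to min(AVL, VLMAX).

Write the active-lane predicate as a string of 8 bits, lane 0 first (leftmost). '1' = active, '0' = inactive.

lanes per group: 128·1/16 = 8
vl ← min(4, 8) = 4
bits (lane 0 leftmost): 11110000

predicate = 11110000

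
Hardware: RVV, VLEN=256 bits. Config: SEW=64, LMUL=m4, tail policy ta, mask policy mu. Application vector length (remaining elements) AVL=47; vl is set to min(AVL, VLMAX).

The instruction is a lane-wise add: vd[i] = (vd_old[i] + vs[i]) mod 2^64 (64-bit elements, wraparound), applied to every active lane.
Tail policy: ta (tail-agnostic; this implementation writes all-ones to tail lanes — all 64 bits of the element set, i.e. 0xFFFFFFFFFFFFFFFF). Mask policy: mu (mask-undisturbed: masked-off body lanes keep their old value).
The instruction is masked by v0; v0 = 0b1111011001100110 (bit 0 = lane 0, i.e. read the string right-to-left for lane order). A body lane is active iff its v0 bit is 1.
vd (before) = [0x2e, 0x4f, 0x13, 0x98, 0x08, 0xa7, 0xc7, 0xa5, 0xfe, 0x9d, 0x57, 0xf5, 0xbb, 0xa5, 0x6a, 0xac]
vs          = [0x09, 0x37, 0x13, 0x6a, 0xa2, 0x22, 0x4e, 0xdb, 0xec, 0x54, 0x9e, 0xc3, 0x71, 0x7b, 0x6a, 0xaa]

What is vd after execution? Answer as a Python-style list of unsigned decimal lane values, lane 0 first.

VLMAX = VLEN×LMUL/SEW = 256×4/64 = 16
vl ← min(47, 16) = 16
  i=0: mask-off/keep → 46
  i=1: add(0x4f,0x37) → 134
  i=2: add(0x13,0x13) → 38
  i=3: mask-off/keep → 152
  i=4: mask-off/keep → 8
  i=5: add(0xa7,0x22) → 201
  i=6: add(0xc7,0x4e) → 277
  i=7: mask-off/keep → 165
  i=8: mask-off/keep → 254
  i=9: add(0x9d,0x54) → 241
  i=10: add(0x57,0x9e) → 245
  i=11: mask-off/keep → 245
  i=12: add(0xbb,0x71) → 300
  i=13: add(0xa5,0x7b) → 288
  i=14: add(0x6a,0x6a) → 212
  i=15: add(0xac,0xaa) → 342

vd = [46, 134, 38, 152, 8, 201, 277, 165, 254, 241, 245, 245, 300, 288, 212, 342]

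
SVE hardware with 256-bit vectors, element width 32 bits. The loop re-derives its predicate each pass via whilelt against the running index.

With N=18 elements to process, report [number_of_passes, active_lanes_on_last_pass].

register lanes = 256/32 = 8
iterations = ceil(18/8) = 3; final-pass vl = 2

[iterations, last_vl] = [3, 2]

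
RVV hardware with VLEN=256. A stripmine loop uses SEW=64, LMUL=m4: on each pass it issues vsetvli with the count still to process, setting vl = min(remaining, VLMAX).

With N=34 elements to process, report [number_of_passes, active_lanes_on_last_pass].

[iterations, last_vl] = [3, 2]

lanes per group: 256·4/64 = 16
N=34: ⌈34/16⌉ = 3 iters; last vl = 34 − 2×16 = 2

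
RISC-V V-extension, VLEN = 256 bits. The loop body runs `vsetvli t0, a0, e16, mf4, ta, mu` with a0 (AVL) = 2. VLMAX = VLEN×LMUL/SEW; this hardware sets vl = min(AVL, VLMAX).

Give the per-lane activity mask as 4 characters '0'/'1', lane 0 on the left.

predicate = 1100

lanes per group: 256·1/4/16 = 4
vl ← min(2, 4) = 2
bits (lane 0 leftmost): 1100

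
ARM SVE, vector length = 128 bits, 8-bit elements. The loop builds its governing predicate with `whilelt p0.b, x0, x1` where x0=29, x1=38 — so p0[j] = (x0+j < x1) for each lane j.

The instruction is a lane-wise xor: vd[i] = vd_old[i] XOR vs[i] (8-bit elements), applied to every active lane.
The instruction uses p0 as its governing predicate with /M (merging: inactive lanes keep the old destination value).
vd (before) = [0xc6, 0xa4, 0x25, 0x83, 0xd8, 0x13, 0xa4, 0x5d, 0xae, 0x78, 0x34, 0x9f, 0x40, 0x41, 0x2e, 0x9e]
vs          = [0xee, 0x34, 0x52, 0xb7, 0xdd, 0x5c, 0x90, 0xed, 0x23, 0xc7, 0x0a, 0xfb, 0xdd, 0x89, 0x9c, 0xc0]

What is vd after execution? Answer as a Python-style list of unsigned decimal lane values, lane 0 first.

vd = [40, 144, 119, 52, 5, 79, 52, 176, 141, 120, 52, 159, 64, 65, 46, 158]

register lanes = 128/8 = 16
p0[j] = (29+j < 38); true for j=0..8 → 9 lanes set
  i=0: xor(0xc6,0xee) → 40
  i=1: xor(0xa4,0x34) → 144
  i=2: xor(0x25,0x52) → 119
  i=3: xor(0x83,0xb7) → 52
  i=4: xor(0xd8,0xdd) → 5
  i=5: xor(0x13,0x5c) → 79
  i=6: xor(0xa4,0x90) → 52
  i=7: xor(0x5d,0xed) → 176
  i=8: xor(0xae,0x23) → 141
  i=9: tail/keep → 120
  i=10: tail/keep → 52
  i=11: tail/keep → 159
  i=12: tail/keep → 64
  i=13: tail/keep → 65
  i=14: tail/keep → 46
  i=15: tail/keep → 158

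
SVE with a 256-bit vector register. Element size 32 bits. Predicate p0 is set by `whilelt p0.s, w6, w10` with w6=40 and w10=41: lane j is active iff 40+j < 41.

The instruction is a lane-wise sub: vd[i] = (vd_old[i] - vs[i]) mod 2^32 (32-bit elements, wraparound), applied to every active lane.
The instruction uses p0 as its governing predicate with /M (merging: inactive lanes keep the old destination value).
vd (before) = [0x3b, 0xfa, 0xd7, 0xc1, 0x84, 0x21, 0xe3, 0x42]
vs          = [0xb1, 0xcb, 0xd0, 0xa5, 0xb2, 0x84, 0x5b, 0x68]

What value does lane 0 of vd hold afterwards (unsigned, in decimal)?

vd[0] = 4294967178

lane count: 256 div 32 = 8
whilelt: lane j active iff 40+j < 41 → j < 1 → 1 active
[0] sub(0x3b,0xb1) = 0xffffff8a
[1] tail/keep = 0xfa
[2] tail/keep = 0xd7
[3] tail/keep = 0xc1
[4] tail/keep = 0x84
[5] tail/keep = 0x21
[6] tail/keep = 0xe3
[7] tail/keep = 0x42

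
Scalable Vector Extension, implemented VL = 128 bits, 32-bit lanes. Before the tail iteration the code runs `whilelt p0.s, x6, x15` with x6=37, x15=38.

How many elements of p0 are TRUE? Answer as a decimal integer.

lane count: 128 div 32 = 4
active while 37+j < 38, i.e. j ∈ [0,1) capped at 4 ⇒ 1

vl = 1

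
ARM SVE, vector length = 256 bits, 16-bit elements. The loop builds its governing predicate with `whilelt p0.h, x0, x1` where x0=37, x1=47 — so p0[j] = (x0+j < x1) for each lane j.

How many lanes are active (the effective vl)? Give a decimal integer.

lane count: 256 div 16 = 16
p0[j] = (37+j < 47); true for j=0..9 → 10 lanes set

vl = 10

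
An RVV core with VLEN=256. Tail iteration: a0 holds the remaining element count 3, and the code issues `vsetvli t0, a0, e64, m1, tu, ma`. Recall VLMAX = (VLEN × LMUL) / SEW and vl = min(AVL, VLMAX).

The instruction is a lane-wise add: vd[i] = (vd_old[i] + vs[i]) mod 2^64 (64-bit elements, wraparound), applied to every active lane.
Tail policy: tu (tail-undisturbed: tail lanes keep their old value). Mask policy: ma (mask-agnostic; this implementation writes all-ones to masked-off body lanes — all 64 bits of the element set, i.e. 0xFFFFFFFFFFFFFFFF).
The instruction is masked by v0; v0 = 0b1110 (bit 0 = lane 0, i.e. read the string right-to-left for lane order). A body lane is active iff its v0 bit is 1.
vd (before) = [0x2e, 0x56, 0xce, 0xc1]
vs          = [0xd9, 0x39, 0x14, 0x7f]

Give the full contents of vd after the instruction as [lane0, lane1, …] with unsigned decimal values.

vd = [18446744073709551615, 143, 226, 193]

lanes per group: 256·1/64 = 4
AVL=3 ≤ VLMAX=4, so vl = 3
  i=0: mask-off/ones → 18446744073709551615
  i=1: add(0x56,0x39) → 143
  i=2: add(0xce,0x14) → 226
  i=3: tail/keep → 193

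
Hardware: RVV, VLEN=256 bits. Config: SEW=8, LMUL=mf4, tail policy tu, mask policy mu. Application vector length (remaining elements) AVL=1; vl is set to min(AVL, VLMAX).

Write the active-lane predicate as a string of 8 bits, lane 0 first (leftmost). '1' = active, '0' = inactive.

VLMAX = (256 × 1/4) / 8 = 8 lanes
AVL=1 ≤ VLMAX=8, so vl = 1
bits (lane 0 leftmost): 10000000

predicate = 10000000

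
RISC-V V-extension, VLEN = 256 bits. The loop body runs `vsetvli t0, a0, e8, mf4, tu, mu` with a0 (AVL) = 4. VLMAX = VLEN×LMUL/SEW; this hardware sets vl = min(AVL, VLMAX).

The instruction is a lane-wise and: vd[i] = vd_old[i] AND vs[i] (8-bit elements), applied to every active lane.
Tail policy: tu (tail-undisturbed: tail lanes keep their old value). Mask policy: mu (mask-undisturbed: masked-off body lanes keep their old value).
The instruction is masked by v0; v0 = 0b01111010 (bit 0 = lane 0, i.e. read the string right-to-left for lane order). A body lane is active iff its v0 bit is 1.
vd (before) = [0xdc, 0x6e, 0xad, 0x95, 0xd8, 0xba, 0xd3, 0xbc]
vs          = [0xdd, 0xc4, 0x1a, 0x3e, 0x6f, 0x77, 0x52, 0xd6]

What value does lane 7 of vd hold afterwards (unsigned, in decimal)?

lanes per group: 256·1/4/8 = 8
AVL=4 ≤ VLMAX=8, so vl = 4
vd[0] mask-off/keep -> 0xdc
vd[1] and(0x6e,0xc4) -> 0x44
vd[2] mask-off/keep -> 0xad
vd[3] and(0x95,0x3e) -> 0x14
vd[4] tail/keep -> 0xd8
vd[5] tail/keep -> 0xba
vd[6] tail/keep -> 0xd3
vd[7] tail/keep -> 0xbc

vd[7] = 188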